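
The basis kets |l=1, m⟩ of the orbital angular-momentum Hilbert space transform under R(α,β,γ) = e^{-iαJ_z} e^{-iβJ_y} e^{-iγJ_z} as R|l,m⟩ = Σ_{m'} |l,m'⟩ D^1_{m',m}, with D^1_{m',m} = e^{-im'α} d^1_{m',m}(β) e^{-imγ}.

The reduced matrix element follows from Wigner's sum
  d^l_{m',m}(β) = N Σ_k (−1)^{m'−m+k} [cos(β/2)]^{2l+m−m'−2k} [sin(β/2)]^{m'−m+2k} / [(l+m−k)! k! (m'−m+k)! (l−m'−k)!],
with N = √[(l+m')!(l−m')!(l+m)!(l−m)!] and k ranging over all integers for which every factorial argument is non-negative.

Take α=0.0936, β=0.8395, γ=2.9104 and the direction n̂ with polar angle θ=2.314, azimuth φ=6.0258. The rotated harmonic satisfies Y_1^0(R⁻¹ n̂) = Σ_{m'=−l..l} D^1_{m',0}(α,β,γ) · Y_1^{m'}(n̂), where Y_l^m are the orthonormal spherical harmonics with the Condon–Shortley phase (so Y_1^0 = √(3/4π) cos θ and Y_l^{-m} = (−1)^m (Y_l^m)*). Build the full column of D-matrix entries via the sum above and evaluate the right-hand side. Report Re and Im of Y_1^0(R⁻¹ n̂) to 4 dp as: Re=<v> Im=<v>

Need the full column D^1_{m',0} for m'=−1..1 at α=0.0936, β=0.8395, γ=2.9104.
cos(β/2)=0.913191, sin(β/2)=0.407532
d^1_{-1,0}: single k=1 term ⇒ +0.526306;  D = +0.524002+0.049190i
d^1_{0,0}: k∈[0..1] ⇒ +0.833918 -0.166082 = +0.667835;  D = +0.667835+0.000000i
d^1_{1,0}: single k=0 term ⇒ -0.526306;  D = -0.524002+0.049190i
Y_1^{m'}(θ=2.314,φ=6.0258) and Σ D·Y over m':
  (+0.5240+0.0492i)·(+0.2460+0.0648i)  (+0.6678+0.0000i)·(-0.3306+0.0000i)  (-0.5240+0.0492i)·(-0.2460+0.0648i)
Y_1^0(R⁻¹ n̂) = +0.030653+0.000000i

Re=0.0307 Im=0.0000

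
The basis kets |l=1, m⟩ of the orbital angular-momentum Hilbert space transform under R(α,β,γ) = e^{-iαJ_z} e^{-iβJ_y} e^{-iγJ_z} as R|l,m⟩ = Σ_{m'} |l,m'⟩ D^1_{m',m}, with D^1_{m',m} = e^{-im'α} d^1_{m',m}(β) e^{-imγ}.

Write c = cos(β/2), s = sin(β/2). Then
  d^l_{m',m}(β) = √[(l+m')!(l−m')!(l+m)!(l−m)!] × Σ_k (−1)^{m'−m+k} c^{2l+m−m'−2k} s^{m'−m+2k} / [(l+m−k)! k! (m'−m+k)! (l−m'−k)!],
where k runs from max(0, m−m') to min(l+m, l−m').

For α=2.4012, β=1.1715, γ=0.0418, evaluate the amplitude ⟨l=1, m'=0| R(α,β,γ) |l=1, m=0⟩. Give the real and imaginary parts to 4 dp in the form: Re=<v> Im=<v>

Re=0.3888 Im=0.0000

Split into d^1_{0,0}(β=1.1715) × two z-phases.
c=cos(1.1715/2)=0.833298, s=sin(1.1715/2)=0.552825; N=√[1·1·1·1]=1.000000
k∈{0,1} keeps every argument non-negative
  k=0: (−1)^0·1.0000/(1)·0.8333^2·0.5528^0 = +0.694385
  k=1: (−1)^1·1.0000/(1)·0.8333^0·0.5528^2 = -0.305615
d^1_{0,0}(1.1715) = +0.694385 -0.305615 = +0.388770
D = (+1.000000+0.000000i)·(+0.388770)·(+1.000000+0.000000i) = +0.388770+0.000000i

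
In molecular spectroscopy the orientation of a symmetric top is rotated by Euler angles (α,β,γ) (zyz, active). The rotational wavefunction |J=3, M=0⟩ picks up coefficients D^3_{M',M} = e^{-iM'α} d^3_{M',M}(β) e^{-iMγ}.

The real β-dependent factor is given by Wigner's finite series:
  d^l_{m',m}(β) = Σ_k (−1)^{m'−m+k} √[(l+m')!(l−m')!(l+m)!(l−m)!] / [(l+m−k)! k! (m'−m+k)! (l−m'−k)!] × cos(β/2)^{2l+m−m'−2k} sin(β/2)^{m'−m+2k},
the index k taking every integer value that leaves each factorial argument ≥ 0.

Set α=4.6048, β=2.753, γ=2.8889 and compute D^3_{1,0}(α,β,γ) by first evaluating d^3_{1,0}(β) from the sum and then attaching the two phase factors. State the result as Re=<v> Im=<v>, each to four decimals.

Re=0.0578 Im=-0.5354

D^3_{1,0}(4.6048,2.753,2.8889) = e^{-i·1·4.6048}·d^3_{1,0}(2.753)·e^{-i·0·2.8889}. Compute d first:
With c≡cos(β/2)=0.193076 and s≡sin(β/2)=0.981184, N=[24·2·6·6]^{1/2}=41.569219
The bounds max(0,m−m')=0 and min(l+m,l−m')=2 give 3 terms
  k=0: (−1)^1·41.5692/(12)·0.1931^5·0.9812^1 = -0.000912
  k=1: (−1)^2·41.5692/(4)·0.1931^3·0.9812^3 = +0.070656
  k=2: (−1)^3·41.5692/(12)·0.1931^1·0.9812^5 = -0.608234
d^3_{1,0}(2.753) = -0.000912 +0.070656 -0.608234 = -0.538491
D = (-0.107382+0.994218i)·(-0.538491)·(+1.000000+0.000000i) = +0.057824-0.535377i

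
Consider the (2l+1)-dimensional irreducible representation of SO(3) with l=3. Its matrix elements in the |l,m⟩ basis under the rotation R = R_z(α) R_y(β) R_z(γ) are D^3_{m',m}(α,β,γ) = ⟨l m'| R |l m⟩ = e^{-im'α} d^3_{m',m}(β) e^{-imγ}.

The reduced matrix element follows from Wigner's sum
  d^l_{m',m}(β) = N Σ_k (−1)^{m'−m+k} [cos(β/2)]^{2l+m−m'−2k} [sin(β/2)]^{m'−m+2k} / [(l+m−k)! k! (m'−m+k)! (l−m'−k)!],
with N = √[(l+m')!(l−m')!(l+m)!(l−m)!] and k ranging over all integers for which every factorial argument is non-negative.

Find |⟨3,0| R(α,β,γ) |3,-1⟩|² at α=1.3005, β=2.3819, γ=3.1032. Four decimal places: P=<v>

First d^3_{0,-1}(β=2.3819), then the phase factors e^{-i(0)α} and e^{-i(-1)γ}:
Half-angle: c=0.370778, s=0.928722. N=√(6·6·2·24)=41.569219
k: max(0,(-1)−(0))=0 … min(3+(-1),3−(0))=2
  k=0: (−1)^1·41.5692/(12)·0.3708^5·0.9287^1 = -0.022545
  k=1: (−1)^2·41.5692/(4)·0.3708^3·0.9287^3 = +0.424336
  k=2: (−1)^3·41.5692/(12)·0.3708^1·0.9287^5 = -0.887426
d^3_{0,-1}(2.3819) = -0.022545 +0.424336 -0.887426 = -0.485635
|D^3_{0,-1}|² = |d^3_{0,-1}(β)|² = (-0.485635)² = 0.235841 (the z-rotation phases have unit modulus)

P=0.2358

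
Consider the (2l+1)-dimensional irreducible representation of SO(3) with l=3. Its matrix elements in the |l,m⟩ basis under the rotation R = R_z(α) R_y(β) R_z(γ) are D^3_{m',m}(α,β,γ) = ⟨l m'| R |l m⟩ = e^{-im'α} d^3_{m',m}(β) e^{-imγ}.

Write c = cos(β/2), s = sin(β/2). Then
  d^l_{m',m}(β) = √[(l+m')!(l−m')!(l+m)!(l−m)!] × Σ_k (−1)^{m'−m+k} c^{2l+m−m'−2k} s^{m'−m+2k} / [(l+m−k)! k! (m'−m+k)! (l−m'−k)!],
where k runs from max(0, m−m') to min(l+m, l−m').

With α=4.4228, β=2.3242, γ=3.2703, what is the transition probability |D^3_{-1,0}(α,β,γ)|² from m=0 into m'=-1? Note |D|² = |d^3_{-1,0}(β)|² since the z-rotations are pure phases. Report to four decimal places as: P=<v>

P=0.1791

First d^3_{-1,0}(β=2.3242), then the phase factors e^{-i(-1)α} and e^{-i(0)γ}:
With c≡cos(β/2)=0.397413 and s≡sin(β/2)=0.917640, N=[2·24·6·6]^{1/2}=41.569219
The bounds max(0,m−m')=1 and min(l+m,l−m')=3 give 3 terms
  k=1: (−1)^0·41.5692/(12)·0.3974^5·0.9176^1 = +0.031512
  k=2: (−1)^1·41.5692/(4)·0.3974^3·0.9176^3 = -0.504029
  k=3: (−1)^2·41.5692/(12)·0.3974^1·0.9176^5 = +0.895765
d^3_{-1,0}(2.3242) = +0.031512 -0.504029 +0.895765 = +0.423247
|D^3_{-1,0}|² = |d^3_{-1,0}(β)|² = (+0.423247)² = 0.179138 (the z-rotation phases have unit modulus)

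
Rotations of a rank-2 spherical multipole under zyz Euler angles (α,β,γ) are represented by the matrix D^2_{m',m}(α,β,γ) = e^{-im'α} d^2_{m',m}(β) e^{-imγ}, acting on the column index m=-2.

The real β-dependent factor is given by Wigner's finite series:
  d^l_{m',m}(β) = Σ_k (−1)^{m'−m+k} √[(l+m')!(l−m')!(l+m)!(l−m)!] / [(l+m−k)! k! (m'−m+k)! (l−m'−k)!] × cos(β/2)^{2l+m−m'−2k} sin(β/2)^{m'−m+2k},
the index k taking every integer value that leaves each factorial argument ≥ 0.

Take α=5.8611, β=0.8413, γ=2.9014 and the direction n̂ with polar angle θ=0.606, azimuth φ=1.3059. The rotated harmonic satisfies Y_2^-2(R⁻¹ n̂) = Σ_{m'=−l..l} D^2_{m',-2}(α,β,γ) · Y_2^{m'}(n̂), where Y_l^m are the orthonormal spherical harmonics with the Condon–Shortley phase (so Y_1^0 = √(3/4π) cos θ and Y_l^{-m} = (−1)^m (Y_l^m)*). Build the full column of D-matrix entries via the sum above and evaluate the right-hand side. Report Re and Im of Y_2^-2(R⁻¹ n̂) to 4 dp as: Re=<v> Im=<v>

Need the full column D^2_{m',-2} for m'=−2..2 at α=5.8611, β=0.8413, γ=2.9014.
cos(β/2)=0.912824, sin(β/2)=0.408354
d^2_{-2,-2}: single k=0 term ⇒ +0.694301;  D = +0.169242-0.673358i
d^2_{-1,-2}: single k=0 term ⇒ -0.621194;  D = -0.384937+0.487551i
d^2_{0,-2}: single k=0 term ⇒ +0.340348;  D = +0.301826-0.157282i
d^2_{1,-2}: single k=0 term ⇒ -0.124316;  D = -0.124105+0.007244i
d^2_{2,-2}: single k=0 term ⇒ +0.027807;  D = +0.025987+0.009894i
Y_2^{m'}(θ=0.606,φ=1.3059) and Σ D·Y over m':
  (+0.1692-0.6734i)·(-0.1081-0.0633i)  (-0.3849+0.4876i)·(+0.0947-0.3491i)  (+0.3018-0.1573i)·(+0.3238+0.0000i)  (-0.1241+0.0072i)·(-0.0947-0.3491i)  (+0.0260+0.0099i)·(-0.1081+0.0633i)
Y_2^-2(R⁻¹ n̂) = +0.181370+0.234909i

Re=0.1814 Im=0.2349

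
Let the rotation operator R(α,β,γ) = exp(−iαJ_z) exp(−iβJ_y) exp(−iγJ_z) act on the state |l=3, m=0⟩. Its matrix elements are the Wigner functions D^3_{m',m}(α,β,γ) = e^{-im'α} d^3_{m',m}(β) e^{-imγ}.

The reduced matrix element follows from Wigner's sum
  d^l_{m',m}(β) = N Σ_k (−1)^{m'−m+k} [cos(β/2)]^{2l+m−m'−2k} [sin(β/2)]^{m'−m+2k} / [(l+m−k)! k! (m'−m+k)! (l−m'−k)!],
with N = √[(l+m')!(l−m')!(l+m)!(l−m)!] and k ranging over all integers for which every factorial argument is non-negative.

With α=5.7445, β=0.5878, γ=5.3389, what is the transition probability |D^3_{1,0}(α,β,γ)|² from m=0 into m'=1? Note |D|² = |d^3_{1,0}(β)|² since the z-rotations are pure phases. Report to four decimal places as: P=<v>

Split into d^3_{1,0}(β=0.5878) × two z-phases.
With c≡cos(β/2)=0.957121 and s≡sin(β/2)=0.289687, N=[24·2·6·6]^{1/2}=41.569219
The bounds max(0,m−m')=0 and min(l+m,l−m')=2 give 3 terms
  k=0: (−1)^1·41.5692/(12)·0.9571^5·0.2897^1 = -0.806037
  k=1: (−1)^2·41.5692/(4)·0.9571^3·0.2897^3 = +0.221514
  k=2: (−1)^3·41.5692/(12)·0.9571^1·0.2897^5 = -0.006764
d^3_{1,0}(0.5878) = -0.806037 +0.221514 -0.006764 = -0.591287
|D^3_{1,0}|² = |d^3_{1,0}(β)|² = (-0.591287)² = 0.349621 (the z-rotation phases have unit modulus)

P=0.3496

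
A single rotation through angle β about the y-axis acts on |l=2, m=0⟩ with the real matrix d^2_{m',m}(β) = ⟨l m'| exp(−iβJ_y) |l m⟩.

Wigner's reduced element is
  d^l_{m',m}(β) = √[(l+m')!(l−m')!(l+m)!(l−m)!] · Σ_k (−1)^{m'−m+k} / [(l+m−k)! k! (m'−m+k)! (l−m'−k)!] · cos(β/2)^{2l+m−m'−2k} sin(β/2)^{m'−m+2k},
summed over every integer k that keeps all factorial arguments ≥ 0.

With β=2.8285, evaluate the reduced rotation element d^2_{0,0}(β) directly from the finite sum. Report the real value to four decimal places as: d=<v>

d^2_{0,0}(β=2.8285) via Wigner's sum:
c=cos(2.8285/2)=0.155908, s=sin(2.8285/2)=0.987772; N=√[2·2·2·2]=4.000000
The bounds max(0,m−m')=0 and min(l+m,l−m')=2 give 3 terms
  k=0: (−1)^0·4.0000/(4)·0.1559^4·0.9878^0 = +0.000591
  k=1: (−1)^1·4.0000/(1)·0.1559^2·0.9878^2 = -0.094865
  k=2: (−1)^2·4.0000/(4)·0.1559^0·0.9878^4 = +0.951976
d^2_{0,0}(2.8285) = +0.000591 -0.094865 +0.951976 = +0.857702

d=0.8577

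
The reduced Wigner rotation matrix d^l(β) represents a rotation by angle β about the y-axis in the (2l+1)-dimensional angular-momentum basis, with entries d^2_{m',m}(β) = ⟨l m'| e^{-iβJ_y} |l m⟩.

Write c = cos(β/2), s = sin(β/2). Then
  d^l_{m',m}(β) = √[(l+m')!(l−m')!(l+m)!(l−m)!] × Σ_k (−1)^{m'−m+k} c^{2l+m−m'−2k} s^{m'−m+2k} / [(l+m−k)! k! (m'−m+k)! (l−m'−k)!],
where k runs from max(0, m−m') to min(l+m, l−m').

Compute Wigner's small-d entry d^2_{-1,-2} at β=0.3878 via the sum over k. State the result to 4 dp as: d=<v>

d=-0.3641

d^2_{-1,-2}(β=0.3878) via Wigner's sum:
Half-angle: c=0.981260, s=0.192687. N=√(1·6·1·24)=12.000000
k∈{0} keeps every argument non-negative
  k=0: (−1)^1·12.0000/(6)·0.9813^3·0.1927^1 = -0.364112
d^2_{-1,-2}(0.3878) = -0.364112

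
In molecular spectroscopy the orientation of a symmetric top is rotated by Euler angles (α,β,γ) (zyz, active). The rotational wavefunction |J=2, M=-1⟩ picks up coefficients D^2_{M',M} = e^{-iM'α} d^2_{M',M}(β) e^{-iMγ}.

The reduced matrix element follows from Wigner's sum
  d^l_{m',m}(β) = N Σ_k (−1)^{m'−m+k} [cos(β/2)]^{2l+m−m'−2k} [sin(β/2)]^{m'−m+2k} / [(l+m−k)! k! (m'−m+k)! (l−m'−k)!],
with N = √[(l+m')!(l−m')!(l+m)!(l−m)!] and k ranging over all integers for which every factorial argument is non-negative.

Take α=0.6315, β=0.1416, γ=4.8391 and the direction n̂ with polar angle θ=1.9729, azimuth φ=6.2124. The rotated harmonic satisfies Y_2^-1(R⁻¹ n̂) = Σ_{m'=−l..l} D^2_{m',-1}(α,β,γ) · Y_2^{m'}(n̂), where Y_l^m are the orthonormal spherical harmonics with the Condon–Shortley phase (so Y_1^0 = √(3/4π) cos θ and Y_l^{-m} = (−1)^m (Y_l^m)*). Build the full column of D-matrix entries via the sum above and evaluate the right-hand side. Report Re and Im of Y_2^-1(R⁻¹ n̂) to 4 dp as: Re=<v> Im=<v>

Need the full column D^2_{m',-1} for m'=−2..2 at α=0.6315, β=0.1416, γ=4.8391.
cos(β/2)=0.997495, sin(β/2)=0.070741
d^2_{-2,-1}: single k=1 term ⇒ +0.140421;  D = +0.138125-0.025289i
d^2_{-1,-1}: k∈[0..1] ⇒ +0.990017 -0.014938 = +0.975079;  D = +0.670487-0.707973i
d^2_{0,-1}: k∈[0..1] ⇒ -0.171980 +0.000865 = -0.171115;  D = -0.021624+0.169743i
d^2_{1,-1}: k∈[0..1] ⇒ +0.014938 -0.000025 = +0.014913;  D = -0.007212-0.013053i
d^2_{2,-1}: single k=0 term ⇒ -0.000706;  D = +0.000641+0.000297i
Y_2^{m'}(θ=1.9729,φ=6.2124) and Σ D·Y over m':
  (+0.1381-0.0253i)·(+0.3238+0.0462i)  (+0.6705-0.7080i)·(-0.2775-0.0197i)  (-0.0216+0.1697i)·(-0.1705+0.0000i)  (-0.0072-0.0131i)·(+0.2775-0.0197i)  (+0.0006+0.0003i)·(+0.3238-0.0462i)
Y_2^-1(R⁻¹ n̂) = -0.152464+0.149124i

Re=-0.1525 Im=0.1491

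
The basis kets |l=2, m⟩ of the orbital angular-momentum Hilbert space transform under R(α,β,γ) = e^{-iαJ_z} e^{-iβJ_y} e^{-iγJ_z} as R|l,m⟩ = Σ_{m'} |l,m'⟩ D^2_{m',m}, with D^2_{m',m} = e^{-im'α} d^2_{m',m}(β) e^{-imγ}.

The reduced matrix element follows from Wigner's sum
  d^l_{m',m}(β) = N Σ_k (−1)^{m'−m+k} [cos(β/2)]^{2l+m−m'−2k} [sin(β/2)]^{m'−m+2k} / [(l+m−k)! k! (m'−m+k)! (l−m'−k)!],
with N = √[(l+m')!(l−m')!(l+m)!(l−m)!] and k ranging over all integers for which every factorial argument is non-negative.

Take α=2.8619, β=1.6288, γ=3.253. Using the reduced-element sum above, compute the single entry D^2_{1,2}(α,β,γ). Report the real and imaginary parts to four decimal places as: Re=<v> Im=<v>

Re=-0.4695 Im=-0.0267

First d^2_{1,2}(β=1.6288), then the phase factors e^{-i(1)α} and e^{-i(2)γ}:
With c≡cos(β/2)=0.686305 and s≡sin(β/2)=0.727314, N=[6·1·24·1]^{1/2}=12.000000
The bounds max(0,m−m')=1 and min(l+m,l−m')=1 give 1 term
  k=1: (−1)^0·12.0000/(6)·0.6863^3·0.7273^1 = +0.470222
d^2_{1,2}(1.6288) = +0.470222
Phases: e^{-i·(1)·2.8619}=-0.961140-0.276060i, e^{-i·(2)·3.253}=+0.975279-0.220976i ⇒ D=-0.469462-0.026731i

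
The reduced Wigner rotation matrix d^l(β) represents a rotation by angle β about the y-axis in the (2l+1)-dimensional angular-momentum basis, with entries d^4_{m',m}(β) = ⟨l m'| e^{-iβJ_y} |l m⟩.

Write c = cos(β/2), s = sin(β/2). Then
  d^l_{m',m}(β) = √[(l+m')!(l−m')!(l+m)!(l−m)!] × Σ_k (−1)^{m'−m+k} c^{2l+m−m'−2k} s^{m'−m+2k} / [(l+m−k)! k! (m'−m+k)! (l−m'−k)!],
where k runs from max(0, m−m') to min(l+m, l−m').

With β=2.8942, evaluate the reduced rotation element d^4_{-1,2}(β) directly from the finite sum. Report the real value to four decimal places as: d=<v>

d^4_{-1,2}(β=2.8942) via Wigner's sum:
c=cos(2.8942/2)=0.123381, s=sin(2.8942/2)=0.992359; N=√[6·120·720·2]=1018.233765
The bounds max(0,m−m')=3 and min(l+m,l−m')=5 give 3 terms
  k=3: (−1)^0·1018.2338/(72)·0.1234^5·0.9924^3 = +0.000395
  k=4: (−1)^1·1018.2338/(48)·0.1234^3·0.9924^5 = -0.038344
  k=5: (−1)^2·1018.2338/(240)·0.1234^1·0.9924^7 = +0.496098
d^4_{-1,2}(2.8942) = +0.000395 -0.038344 +0.496098 = +0.458150

d=0.4581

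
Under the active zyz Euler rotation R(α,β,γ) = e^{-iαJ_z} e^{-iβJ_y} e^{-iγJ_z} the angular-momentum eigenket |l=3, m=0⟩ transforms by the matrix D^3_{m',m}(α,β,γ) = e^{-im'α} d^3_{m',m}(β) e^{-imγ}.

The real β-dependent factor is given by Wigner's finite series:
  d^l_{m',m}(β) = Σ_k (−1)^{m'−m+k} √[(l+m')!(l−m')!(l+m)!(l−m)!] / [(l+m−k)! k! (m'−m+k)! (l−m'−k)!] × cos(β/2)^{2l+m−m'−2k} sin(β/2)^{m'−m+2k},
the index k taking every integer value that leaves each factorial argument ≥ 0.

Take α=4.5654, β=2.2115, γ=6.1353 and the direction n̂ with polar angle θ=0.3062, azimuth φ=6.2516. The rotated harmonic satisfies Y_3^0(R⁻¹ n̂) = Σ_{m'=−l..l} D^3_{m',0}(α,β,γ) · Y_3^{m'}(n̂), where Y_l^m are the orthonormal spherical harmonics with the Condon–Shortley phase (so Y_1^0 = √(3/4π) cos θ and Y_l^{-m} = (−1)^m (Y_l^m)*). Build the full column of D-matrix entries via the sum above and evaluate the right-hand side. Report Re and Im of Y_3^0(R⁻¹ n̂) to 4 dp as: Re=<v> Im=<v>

Re=0.2707 Im=0.0000

Need the full column D^3_{m',0} for m'=−3..3 at α=4.5654, β=2.2115, γ=6.1353.
cos(β/2)=0.448464, sin(β/2)=0.893801
d^3_{-3,0}: single k=3 term ⇒ +0.288019;  D = +0.122930+0.260467i
d^3_{-2,0}: k∈[2..3] ⇒ +0.176992 -0.703039 = -0.526047;  D = +0.503479-0.152428i
d^3_{-1,0}: k∈[1..3] ⇒ +0.056166 -0.669295 +0.886180 = +0.273051;  D = -0.039991-0.270107i
d^3_{0,0}: k∈[0..3] ⇒ +0.008135 -0.290827 +1.155210 -0.509852 = +0.362666;  D = +0.362666+0.000000i
d^3_{1,0}: k∈[0..2] ⇒ -0.056166 +0.669295 -0.886180 = -0.273051;  D = +0.039991-0.270107i
d^3_{2,0}: k∈[0..1] ⇒ +0.176992 -0.703039 = -0.526047;  D = +0.503479+0.152428i
d^3_{3,0}: single k=0 term ⇒ -0.288019;  D = -0.122930+0.260467i
Y_3^{m'}(θ=0.3062,φ=6.2516) and Σ D·Y over m':
  (+0.1229+0.2605i)·(+0.0114+0.0011i)  (+0.5035-0.1524i)·(+0.0884+0.0056i)  (-0.0400-0.2701i)·(+0.3452+0.0109i)  (+0.3627+0.0000i)·(+0.5500+0.0000i)  (+0.0400-0.2701i)·(-0.3452+0.0109i)  (+0.5035+0.1524i)·(+0.0884-0.0056i)  (-0.1229+0.2605i)·(-0.0114+0.0011i)
Y_3^0(R⁻¹ n̂) = +0.270657-0.000000i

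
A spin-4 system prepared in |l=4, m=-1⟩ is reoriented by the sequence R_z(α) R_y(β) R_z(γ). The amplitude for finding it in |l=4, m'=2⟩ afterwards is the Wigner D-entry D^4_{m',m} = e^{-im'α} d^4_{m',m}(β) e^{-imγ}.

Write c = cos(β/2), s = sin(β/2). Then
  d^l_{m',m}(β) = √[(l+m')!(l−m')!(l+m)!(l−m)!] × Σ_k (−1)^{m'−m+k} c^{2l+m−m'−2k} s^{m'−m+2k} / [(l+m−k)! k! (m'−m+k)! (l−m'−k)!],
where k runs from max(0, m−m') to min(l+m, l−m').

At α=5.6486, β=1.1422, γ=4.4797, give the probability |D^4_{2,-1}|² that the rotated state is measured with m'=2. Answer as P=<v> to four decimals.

D^4_{2,-1}(5.6486,1.1422,4.4797) = e^{-i·2·5.6486}·d^4_{2,-1}(1.1422)·e^{-i·-1·4.4797}. Compute d first:
Half-angle: c=0.841307, s=0.540558. N=√(720·2·6·120)=1018.233765
Admissible k: 0..2 (factorial args all ≥0)
  k=0: (−1)^3·1018.2338/(72)·0.8413^5·0.5406^3 = -0.941485
  k=1: (−1)^4·1018.2338/(48)·0.8413^3·0.5406^5 = +0.583016
  k=2: (−1)^5·1018.2338/(240)·0.8413^1·0.5406^7 = -0.048138
d^4_{2,-1}(1.1422) = -0.941485 +0.583016 -0.048138 = -0.406607
|D^4_{2,-1}|² = |d^4_{2,-1}(β)|² = (-0.406607)² = 0.165330 (the z-rotation phases have unit modulus)

P=0.1653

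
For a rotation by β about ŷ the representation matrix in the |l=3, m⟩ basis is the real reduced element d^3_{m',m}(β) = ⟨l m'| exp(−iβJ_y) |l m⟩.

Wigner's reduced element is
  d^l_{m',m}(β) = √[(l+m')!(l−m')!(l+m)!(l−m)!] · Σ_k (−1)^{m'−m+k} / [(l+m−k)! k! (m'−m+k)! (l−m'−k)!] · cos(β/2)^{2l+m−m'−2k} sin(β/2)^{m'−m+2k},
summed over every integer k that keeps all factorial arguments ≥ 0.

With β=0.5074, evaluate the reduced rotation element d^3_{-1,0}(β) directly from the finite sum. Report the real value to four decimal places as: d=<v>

d^3_{-1,0}(β=0.5074) via Wigner's sum:
Half-angle: c=0.967990, s=0.250987. N=√(2·24·6·6)=41.569219
Admissible k: 1..3 (factorial args all ≥0)
  k=1: (−1)^0·41.5692/(12)·0.9680^5·0.2510^1 = +0.738920
  k=2: (−1)^1·41.5692/(4)·0.9680^3·0.2510^3 = -0.149032
  k=3: (−1)^2·41.5692/(12)·0.9680^1·0.2510^5 = +0.003340
d^3_{-1,0}(0.5074) = +0.738920 -0.149032 +0.003340 = +0.593228

d=0.5932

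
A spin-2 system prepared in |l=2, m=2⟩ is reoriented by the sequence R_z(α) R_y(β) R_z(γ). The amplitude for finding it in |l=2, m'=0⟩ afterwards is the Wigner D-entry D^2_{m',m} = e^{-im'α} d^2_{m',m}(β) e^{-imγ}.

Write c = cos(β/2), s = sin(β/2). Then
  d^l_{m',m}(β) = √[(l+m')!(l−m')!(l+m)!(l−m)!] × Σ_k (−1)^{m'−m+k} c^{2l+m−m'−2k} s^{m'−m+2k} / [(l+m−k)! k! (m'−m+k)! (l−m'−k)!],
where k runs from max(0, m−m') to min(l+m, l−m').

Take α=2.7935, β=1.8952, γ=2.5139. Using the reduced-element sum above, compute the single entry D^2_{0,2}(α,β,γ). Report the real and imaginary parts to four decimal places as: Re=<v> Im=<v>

Re=0.1707 Im=0.5230

Split into d^2_{0,2}(β=1.8952) × two z-phases.
c=cos(1.8952/2)=0.583634, s=sin(1.8952/2)=0.812017; N=√[2·2·24·1]=9.797959
Admissible k: 2..2 (factorial args all ≥0)
  k=2: (−1)^0·9.7980/(4)·0.5836^2·0.8120^2 = +0.550157
d^2_{0,2}(1.8952) = +0.550157
D = (+1.000000+0.000000i)·(+0.550157)·(+0.310207+0.950669i) = +0.170663+0.523017i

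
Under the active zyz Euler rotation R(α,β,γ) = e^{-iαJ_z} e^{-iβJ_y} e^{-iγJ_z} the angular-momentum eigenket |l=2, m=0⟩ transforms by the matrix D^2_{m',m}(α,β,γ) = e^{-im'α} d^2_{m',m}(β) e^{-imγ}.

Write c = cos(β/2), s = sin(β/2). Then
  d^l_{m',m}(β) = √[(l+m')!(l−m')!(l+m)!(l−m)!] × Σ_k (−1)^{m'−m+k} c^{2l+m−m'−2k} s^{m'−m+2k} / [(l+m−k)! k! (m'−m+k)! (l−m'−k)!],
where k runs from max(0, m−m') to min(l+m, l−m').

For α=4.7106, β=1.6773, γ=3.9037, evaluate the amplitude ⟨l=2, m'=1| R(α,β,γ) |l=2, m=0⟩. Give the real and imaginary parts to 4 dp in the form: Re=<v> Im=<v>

Re=-0.0002 Im=0.1295

Split into d^2_{1,0}(β=1.6773) × two z-phases.
With c≡cos(β/2)=0.668467 and s≡sin(β/2)=0.743741, N=[6·1·2·2]^{1/2}=4.898979
k: max(0,(0)−(1))=0 … min(2+(0),2−(1))=1
  k=0: (−1)^1·4.8990/(2)·0.6685^3·0.7437^1 = -0.544175
  k=1: (−1)^2·4.8990/(2)·0.6685^1·0.7437^3 = +0.673630
d^2_{1,0}(1.6773) = -0.544175 +0.673630 = +0.129456
D = (-0.001789+0.999998i)·(+0.129456)·(+1.000000+0.000000i) = -0.000232+0.129455i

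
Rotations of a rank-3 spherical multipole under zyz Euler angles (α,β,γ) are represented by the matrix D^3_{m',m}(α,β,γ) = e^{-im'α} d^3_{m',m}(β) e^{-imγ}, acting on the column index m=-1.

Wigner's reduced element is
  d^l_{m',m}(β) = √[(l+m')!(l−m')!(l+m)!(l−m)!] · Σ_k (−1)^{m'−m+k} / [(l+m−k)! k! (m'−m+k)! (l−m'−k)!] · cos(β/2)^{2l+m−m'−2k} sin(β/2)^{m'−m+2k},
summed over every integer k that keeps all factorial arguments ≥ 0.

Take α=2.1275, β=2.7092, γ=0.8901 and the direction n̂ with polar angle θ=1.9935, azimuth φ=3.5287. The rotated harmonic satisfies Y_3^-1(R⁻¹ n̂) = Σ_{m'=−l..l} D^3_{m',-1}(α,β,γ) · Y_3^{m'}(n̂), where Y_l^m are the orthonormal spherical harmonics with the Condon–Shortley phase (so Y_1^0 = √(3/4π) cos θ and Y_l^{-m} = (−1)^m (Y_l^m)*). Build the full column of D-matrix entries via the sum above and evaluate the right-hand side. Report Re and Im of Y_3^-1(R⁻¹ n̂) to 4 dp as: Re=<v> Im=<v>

Re=-0.0105 Im=0.0079

Need the full column D^3_{m',-1} for m'=−3..3 at α=2.1275, β=2.7092, γ=0.8901.
cos(β/2)=0.214516, sin(β/2)=0.976720
d^3_{-3,-1}: single k=2 term ⇒ +0.007824;  D = +0.004297+0.006539i
d^3_{-2,-1}: k∈[1..2] ⇒ +0.001403 -0.058173 = -0.056770;  D = -0.023805+0.051537i
d^3_{-1,-1}: k∈[0..2] ⇒ +0.000097 -0.016161 +0.251277 = +0.235213;  D = -0.233407+0.029090i
d^3_{0,-1}: k∈[0..2] ⇒ -0.001537 +0.095588 -0.660544 = -0.566493;  D = -0.356514-0.440242i
d^3_{1,-1}: k∈[0..2] ⇒ +0.012121 -0.335035 +0.868204 = +0.545289;  D = +0.178448-0.515264i
d^3_{2,-1}: k∈[0..1] ⇒ -0.058173 +0.602992 = +0.544819;  D = -0.531291+0.120653i
d^3_{3,-1}: single k=0 term ⇒ +0.162198;  D = +0.114072+0.115308i
Y_3^{m'}(θ=1.9935,φ=3.5287) and Σ D·Y over m':
  (+0.0043+0.0065i)·(-0.1260+0.2903i)  (-0.0238+0.0515i)·(-0.2493+0.2438i)  (-0.2334+0.0291i)·(+0.0433-0.0176i)  (-0.3565-0.4402i)·(+0.3304+0.0000i)  (+0.1784-0.5153i)·(-0.0433-0.0176i)  (-0.5313+0.1207i)·(-0.2493-0.2438i)  (+0.1141+0.1153i)·(+0.1260+0.2903i)
Y_3^-1(R⁻¹ n̂) = -0.010514+0.007910i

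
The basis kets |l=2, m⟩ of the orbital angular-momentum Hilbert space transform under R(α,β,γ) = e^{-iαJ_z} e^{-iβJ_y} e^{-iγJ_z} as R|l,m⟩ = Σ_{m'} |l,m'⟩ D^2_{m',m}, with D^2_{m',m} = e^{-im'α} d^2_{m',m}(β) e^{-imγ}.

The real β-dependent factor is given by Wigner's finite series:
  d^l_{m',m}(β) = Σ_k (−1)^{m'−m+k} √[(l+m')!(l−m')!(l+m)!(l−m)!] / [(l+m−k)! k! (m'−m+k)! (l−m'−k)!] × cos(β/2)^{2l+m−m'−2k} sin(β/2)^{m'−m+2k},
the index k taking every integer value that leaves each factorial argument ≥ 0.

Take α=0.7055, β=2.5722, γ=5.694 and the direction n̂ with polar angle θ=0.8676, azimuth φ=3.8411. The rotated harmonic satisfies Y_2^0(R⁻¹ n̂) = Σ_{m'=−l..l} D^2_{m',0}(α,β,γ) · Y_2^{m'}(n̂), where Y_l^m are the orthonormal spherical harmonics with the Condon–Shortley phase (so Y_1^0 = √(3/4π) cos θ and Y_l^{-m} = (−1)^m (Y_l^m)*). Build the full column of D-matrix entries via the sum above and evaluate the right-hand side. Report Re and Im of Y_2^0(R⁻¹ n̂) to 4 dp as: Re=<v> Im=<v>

Need the full column D^2_{m',0} for m'=−2..2 at α=0.7055, β=2.5722, γ=5.694.
cos(β/2)=0.280866, sin(β/2)=0.959747
d^2_{-2,0}: single k=2 term ⇒ +0.177987;  D = +0.028321+0.175719i
d^2_{-1,0}: k∈[1..2] ⇒ +0.052087 -0.608198 = -0.556111;  D = -0.423360-0.360591i
d^2_{0,0}: k∈[0..2] ⇒ +0.006223 -0.290651 +0.848452 = +0.564023;  D = +0.564023+0.000000i
d^2_{1,0}: k∈[0..1] ⇒ -0.052087 +0.608198 = +0.556111;  D = +0.423360-0.360591i
d^2_{2,0}: single k=0 term ⇒ +0.177987;  D = +0.028321-0.175719i
Y_2^{m'}(θ=0.8676,φ=3.8411) and Σ D·Y over m':
  (+0.0283+0.1757i)·(+0.0384-0.2214i)  (-0.4234-0.3606i)·(-0.2916+0.2453i)  (+0.5640+0.0000i)·(+0.0803+0.0000i)  (+0.4234-0.3606i)·(+0.2916+0.2453i)  (+0.0283-0.1757i)·(+0.0384+0.2214i)
Y_2^0(R⁻¹ n̂) = +0.549093+0.000000i

Re=0.5491 Im=0.0000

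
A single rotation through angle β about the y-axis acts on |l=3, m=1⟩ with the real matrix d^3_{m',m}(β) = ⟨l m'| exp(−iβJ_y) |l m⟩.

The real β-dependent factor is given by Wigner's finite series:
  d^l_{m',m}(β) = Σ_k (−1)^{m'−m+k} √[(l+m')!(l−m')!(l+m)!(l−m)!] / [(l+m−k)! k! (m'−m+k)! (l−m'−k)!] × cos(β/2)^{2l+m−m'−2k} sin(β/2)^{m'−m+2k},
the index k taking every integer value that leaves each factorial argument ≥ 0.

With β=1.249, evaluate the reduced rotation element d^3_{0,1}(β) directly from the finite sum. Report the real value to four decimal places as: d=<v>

d=-0.2053

d^3_{0,1}(β=1.249) via Wigner's sum:
With c≡cos(β/2)=0.811256 and s≡sin(β/2)=0.584692, N=[6·6·24·2]^{1/2}=41.569219
k: max(0,(1)−(0))=1 … min(3+(1),3−(0))=3
  k=1: (−1)^0·41.5692/(12)·0.8113^5·0.5847^1 = +0.711715
  k=2: (−1)^1·41.5692/(4)·0.8113^3·0.5847^3 = -1.109087
  k=3: (−1)^2·41.5692/(12)·0.8113^1·0.5847^5 = +0.192036
d^3_{0,1}(1.249) = +0.711715 -1.109087 +0.192036 = -0.205336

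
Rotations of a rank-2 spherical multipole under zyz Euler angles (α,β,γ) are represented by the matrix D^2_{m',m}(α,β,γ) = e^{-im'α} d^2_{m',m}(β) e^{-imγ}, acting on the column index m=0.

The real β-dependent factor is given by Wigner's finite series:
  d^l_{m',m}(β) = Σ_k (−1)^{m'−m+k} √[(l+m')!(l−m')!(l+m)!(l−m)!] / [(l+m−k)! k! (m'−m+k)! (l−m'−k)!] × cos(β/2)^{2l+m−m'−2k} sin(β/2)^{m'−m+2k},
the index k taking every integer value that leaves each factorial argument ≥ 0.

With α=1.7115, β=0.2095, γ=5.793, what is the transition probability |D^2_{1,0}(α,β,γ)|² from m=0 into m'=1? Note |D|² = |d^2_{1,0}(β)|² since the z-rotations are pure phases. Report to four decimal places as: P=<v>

D^2_{1,0}(1.7115,0.2095,5.793) = e^{-i·1·1.7115}·d^2_{1,0}(0.2095)·e^{-i·0·5.793}. Compute d first:
c=cos(0.2095/2)=0.994519, s=sin(0.2095/2)=0.104559; N=√[6·1·2·2]=4.898979
The bounds max(0,m−m')=0 and min(l+m,l−m')=1 give 2 terms
  k=0: (−1)^1·4.8990/(2)·0.9945^3·0.1046^1 = -0.251927
  k=1: (−1)^2·4.8990/(2)·0.9945^1·0.1046^3 = +0.002785
d^2_{1,0}(0.2095) = -0.251927 +0.002785 = -0.249142
|D^2_{1,0}|² = |d^2_{1,0}(β)|² = (-0.249142)² = 0.062072 (the z-rotation phases have unit modulus)

P=0.0621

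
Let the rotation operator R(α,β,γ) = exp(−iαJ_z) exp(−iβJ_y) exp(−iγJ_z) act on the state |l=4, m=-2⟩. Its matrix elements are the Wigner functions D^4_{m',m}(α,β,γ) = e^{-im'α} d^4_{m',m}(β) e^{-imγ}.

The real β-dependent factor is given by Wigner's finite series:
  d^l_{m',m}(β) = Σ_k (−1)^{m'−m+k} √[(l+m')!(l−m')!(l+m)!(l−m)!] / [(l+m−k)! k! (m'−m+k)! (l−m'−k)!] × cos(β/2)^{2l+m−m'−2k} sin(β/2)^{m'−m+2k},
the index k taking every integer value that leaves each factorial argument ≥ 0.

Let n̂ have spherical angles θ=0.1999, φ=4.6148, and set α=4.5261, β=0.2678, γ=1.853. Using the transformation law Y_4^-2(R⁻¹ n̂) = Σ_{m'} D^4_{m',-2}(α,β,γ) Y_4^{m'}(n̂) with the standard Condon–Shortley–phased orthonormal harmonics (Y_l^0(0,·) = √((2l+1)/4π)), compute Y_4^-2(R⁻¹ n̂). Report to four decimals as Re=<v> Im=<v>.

Re=-0.0048 Im=-0.0088

Need the full column D^4_{m',-2} for m'=−4..4 at α=4.5261, β=0.2678, γ=1.853.
cos(β/2)=0.991049, sin(β/2)=0.133500
d^4_{-4,-2}: single k=2 term ⇒ +0.089354;  D = -0.087898+0.016063i
d^4_{-3,-2}: k∈[1..2] ⇒ +0.469042 -0.025533 = +0.443508;  D = +0.002457-0.443501i
d^4_{-2,-2}: k∈[0..2] ⇒ +0.930594 -0.202635 +0.004596 = +0.732555;  D = +0.719118+0.139665i
d^4_{-1,-2}: k∈[0..2] ⇒ -0.531843 +0.048253 -0.000584 = -0.484173;  D = +0.178743-0.449972i
d^4_{0,-2}: k∈[0..2] ⇒ +0.160197 -0.007752 +0.000053 = +0.152498;  D = -0.128847-0.081574i
d^4_{1,-2}: k∈[0..2] ⇒ -0.032169 +0.000876 -0.000003 = -0.031296;  D = -0.021349+0.022884i
d^4_{2,-2}: k∈[0..2] ⇒ +0.004596 -0.000067 +0.000000 = +0.004530;  D = +0.002683+0.003650i
d^4_{3,-2}: k∈[0..1] ⇒ -0.000463 +0.000003 = -0.000461;  D = +0.000415-0.000199i
d^4_{4,-2}: single k=0 term ⇒ +0.000029;  D = -0.000008-0.000028i
Y_4^{m'}(θ=0.1999,φ=4.6148) and Σ D·Y over m':
  (-0.0879+0.0161i)·(+0.0006+0.0003i)  (+0.0025-0.4435i)·(+0.0028-0.0092i)  (+0.7191+0.1397i)·(-0.0741-0.0146i)  (+0.1787-0.4500i)·(-0.0334+0.3412i)  (-0.1288-0.0816i)·(+0.6852+0.0000i)  (-0.0213+0.0229i)·(+0.0334+0.3412i)  (+0.0027+0.0036i)·(-0.0741+0.0146i)  (+0.0004-0.0002i)·(-0.0028-0.0092i)  (-0.0000-0.0000i)·(+0.0006-0.0003i)
Y_4^-2(R⁻¹ n̂) = -0.004836-0.008762i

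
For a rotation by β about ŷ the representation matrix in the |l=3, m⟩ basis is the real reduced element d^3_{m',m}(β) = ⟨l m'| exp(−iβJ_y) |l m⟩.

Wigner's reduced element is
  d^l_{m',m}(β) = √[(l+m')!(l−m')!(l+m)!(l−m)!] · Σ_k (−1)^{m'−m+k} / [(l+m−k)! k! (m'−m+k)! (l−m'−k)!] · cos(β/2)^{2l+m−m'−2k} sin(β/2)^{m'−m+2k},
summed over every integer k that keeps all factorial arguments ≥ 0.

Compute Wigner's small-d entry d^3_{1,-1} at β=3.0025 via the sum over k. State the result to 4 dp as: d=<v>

d=0.9475

d^3_{1,-1}(β=3.0025) via Wigner's sum:
c=cos(3.0025/2)=0.069490, s=sin(3.0025/2)=0.997583; N=√[24·2·2·24]=48.000000
k: max(0,(-1)−(1))=0 … min(3+(-1),3−(1))=2
  k=0: (−1)^2·48.0000/(8)·0.0695^4·0.9976^2 = +0.000139
  k=1: (−1)^3·48.0000/(6)·0.0695^2·0.9976^4 = -0.038259
  k=2: (−1)^4·48.0000/(48)·0.0695^0·0.9976^6 = +0.985583
d^3_{1,-1}(3.0025) = +0.000139 -0.038259 +0.985583 = +0.947463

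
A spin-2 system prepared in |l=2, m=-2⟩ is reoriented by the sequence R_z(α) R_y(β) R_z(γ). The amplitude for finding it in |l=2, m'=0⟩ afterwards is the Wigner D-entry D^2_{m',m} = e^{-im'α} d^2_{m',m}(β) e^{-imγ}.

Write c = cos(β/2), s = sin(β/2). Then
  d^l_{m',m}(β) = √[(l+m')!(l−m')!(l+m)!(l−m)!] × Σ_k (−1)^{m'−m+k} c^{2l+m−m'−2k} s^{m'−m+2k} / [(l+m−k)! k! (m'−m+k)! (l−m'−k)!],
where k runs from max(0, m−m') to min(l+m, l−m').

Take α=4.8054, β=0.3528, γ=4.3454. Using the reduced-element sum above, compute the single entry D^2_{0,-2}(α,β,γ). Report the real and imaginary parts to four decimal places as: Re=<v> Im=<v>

Re=-0.0543 Im=0.0490

First d^2_{0,-2}(β=0.3528), then the phase factors e^{-i(0)α} and e^{-i(-2)γ}:
With c≡cos(β/2)=0.984482 and s≡sin(β/2)=0.175487, N=[2·2·1·24]^{1/2}=9.797959
The bounds max(0,m−m')=0 and min(l+m,l−m')=0 give 1 term
  k=0: (−1)^2·9.7980/(4)·0.9845^2·0.1755^2 = +0.073110
d^2_{0,-2}(0.3528) = +0.073110
Phases: e^{-i·(0)·4.8054}=+1.000000+0.000000i, e^{-i·(-2)·4.3454}=-0.742516+0.669829i ⇒ D=-0.054286+0.048971i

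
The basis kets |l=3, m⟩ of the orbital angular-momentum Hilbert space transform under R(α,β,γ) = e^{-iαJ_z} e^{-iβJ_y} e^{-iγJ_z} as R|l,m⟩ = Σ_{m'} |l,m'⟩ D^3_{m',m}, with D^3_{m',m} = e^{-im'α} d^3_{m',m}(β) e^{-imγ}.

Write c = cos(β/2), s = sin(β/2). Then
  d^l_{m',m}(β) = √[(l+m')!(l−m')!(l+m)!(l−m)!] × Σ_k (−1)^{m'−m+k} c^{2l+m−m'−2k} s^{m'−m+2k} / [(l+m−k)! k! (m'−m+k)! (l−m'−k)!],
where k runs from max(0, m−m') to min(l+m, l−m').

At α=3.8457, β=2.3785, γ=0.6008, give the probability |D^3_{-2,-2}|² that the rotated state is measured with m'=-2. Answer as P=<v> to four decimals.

P=0.0064

D^3_{-2,-2}(3.8457,2.3785,0.6008) = e^{-i·-2·3.8457}·d^3_{-2,-2}(2.3785)·e^{-i·-2·0.6008}. Compute d first:
Half-angle: c=0.372356, s=0.928090. N=√(1·120·1·120)=120.000000
Admissible k: 0..1 (factorial args all ≥0)
  k=0: (−1)^0·120.0000/(120)·0.3724^6·0.9281^0 = +0.002665
  k=1: (−1)^1·120.0000/(24)·0.3724^4·0.9281^2 = -0.082791
d^3_{-2,-2}(2.3785) = +0.002665 -0.082791 = -0.080126
|D^3_{-2,-2}|² = |d^3_{-2,-2}(β)|² = (-0.080126)² = 0.006420 (the z-rotation phases have unit modulus)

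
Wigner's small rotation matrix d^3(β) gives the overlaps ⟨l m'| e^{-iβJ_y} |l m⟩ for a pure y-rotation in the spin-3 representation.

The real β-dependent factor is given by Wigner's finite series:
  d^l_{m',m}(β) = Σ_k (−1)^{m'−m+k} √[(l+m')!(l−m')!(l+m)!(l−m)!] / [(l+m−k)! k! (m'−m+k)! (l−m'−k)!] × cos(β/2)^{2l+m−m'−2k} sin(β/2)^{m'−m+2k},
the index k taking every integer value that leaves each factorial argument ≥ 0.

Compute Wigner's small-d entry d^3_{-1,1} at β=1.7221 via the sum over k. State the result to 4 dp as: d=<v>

d^3_{-1,1}(β=1.7221) via Wigner's sum:
Half-angle: c=0.651641, s=0.758527. N=√(2·24·24·2)=48.000000
Admissible k: 2..4 (factorial args all ≥0)
  k=2: (−1)^0·48.0000/(8)·0.6516^4·0.7585^2 = +0.622484
  k=3: (−1)^1·48.0000/(6)·0.6516^2·0.7585^4 = -1.124584
  k=4: (−1)^2·48.0000/(48)·0.6516^0·0.7585^6 = +0.190470
d^3_{-1,1}(1.7221) = +0.622484 -1.124584 +0.190470 = -0.311630

d=-0.3116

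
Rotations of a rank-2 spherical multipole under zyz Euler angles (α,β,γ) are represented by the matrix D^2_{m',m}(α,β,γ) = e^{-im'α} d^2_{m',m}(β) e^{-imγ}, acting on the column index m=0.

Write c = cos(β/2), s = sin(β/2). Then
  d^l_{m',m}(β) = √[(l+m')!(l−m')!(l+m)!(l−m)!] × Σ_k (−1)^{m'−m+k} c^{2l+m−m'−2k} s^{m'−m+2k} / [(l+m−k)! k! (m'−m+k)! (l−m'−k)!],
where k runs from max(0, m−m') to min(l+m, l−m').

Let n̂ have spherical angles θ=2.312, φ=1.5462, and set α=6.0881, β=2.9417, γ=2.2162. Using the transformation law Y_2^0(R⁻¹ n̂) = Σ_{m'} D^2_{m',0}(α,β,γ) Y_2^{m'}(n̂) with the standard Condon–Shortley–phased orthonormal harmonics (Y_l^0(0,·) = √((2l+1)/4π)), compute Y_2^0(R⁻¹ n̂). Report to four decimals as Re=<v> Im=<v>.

Need the full column D^2_{m',0} for m'=−2..2 at α=6.0881, β=2.9417, γ=2.2162.
cos(β/2)=0.099780, sin(β/2)=0.995010
d^2_{-2,0}: single k=2 term ⇒ +0.024144;  D = +0.022330-0.009183i
d^2_{-1,0}: k∈[1..2] ⇒ +0.002421 -0.240769 = -0.238348;  D = -0.233827+0.046204i
d^2_{0,0}: k∈[0..2] ⇒ +0.000099 -0.039428 +0.980187 = +0.940858;  D = +0.940858+0.000000i
d^2_{1,0}: k∈[0..1] ⇒ -0.002421 +0.240769 = +0.238348;  D = +0.233827+0.046204i
d^2_{2,0}: single k=0 term ⇒ +0.024144;  D = +0.022330+0.009183i
Y_2^{m'}(θ=2.312,φ=1.5462) and Σ D·Y over m':
  (+0.0223-0.0092i)·(-0.2099-0.0103i)  (-0.2338+0.0462i)·(-0.0095+0.3846i)  (+0.9409+0.0000i)·(+0.1159+0.0000i)  (+0.2338+0.0462i)·(+0.0095+0.3846i)  (+0.0223+0.0092i)·(-0.2099+0.0103i)
Y_2^0(R⁻¹ n̂) = +0.068393-0.000000i

Re=0.0684 Im=0.0000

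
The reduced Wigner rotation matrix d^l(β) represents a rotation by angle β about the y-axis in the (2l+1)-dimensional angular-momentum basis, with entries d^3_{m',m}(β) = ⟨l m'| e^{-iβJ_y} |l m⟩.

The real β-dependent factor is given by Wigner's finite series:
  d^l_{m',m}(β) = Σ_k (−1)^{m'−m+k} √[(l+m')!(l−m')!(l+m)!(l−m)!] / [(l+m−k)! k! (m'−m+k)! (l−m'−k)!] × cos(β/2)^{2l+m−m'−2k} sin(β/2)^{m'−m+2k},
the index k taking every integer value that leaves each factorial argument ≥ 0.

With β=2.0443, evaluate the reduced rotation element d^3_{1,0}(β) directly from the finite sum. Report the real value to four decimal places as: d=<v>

d^3_{1,0}(β=2.0443) via Wigner's sum:
Half-angle: c=0.521533, s=0.853231. N=√(24·2·6·6)=41.569219
Admissible k: 0..2 (factorial args all ≥0)
  k=0: (−1)^1·41.5692/(12)·0.5215^5·0.8532^1 = -0.114042
  k=1: (−1)^2·41.5692/(4)·0.5215^3·0.8532^3 = +0.915708
  k=2: (−1)^3·41.5692/(12)·0.5215^1·0.8532^5 = -0.816970
d^3_{1,0}(2.0443) = -0.114042 +0.915708 -0.816970 = -0.015304

d=-0.0153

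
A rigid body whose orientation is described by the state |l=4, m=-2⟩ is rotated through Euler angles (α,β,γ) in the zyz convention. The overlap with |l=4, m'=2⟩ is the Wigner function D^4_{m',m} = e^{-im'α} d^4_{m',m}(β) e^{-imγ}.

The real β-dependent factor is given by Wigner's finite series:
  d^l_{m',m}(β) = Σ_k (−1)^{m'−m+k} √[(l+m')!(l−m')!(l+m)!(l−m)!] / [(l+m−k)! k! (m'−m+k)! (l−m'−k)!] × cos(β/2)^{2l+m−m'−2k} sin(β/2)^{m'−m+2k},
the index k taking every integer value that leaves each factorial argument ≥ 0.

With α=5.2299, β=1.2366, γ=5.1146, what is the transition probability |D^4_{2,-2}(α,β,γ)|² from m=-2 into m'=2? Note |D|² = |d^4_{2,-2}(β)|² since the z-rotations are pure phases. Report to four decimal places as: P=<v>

D^4_{2,-2}(5.2299,1.2366,5.1146) = e^{-i·2·5.2299}·d^4_{2,-2}(1.2366)·e^{-i·-2·5.1146}. Compute d first:
c=cos(1.2366/2)=0.814865, s=sin(1.2366/2)=0.579651; N=√[720·2·2·720]=1440.000000
k∈{0,1,2} keeps every argument non-negative
  k=0: (−1)^4·1440.0000/(96)·0.8149^4·0.5797^4 = +0.746620
  k=1: (−1)^5·1440.0000/(120)·0.8149^2·0.5797^6 = -0.302239
  k=2: (−1)^6·1440.0000/(1440)·0.8149^0·0.5797^8 = +0.012745
d^4_{2,-2}(1.2366) = +0.746620 -0.302239 +0.012745 = +0.457125
|D^4_{2,-2}|² = |d^4_{2,-2}(β)|² = (+0.457125)² = 0.208964 (the z-rotation phases have unit modulus)

P=0.2090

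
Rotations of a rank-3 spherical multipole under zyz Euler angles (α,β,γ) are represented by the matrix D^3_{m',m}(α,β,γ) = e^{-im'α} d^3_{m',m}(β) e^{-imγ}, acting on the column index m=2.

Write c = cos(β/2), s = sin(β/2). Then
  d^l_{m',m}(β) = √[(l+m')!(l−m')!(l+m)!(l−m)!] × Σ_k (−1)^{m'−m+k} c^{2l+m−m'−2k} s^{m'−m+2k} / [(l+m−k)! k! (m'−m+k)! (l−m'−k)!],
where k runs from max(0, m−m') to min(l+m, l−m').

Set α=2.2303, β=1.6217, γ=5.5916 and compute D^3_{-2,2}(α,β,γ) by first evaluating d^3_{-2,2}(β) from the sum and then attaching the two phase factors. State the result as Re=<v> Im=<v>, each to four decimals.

Re=0.4616 Im=-0.2170

D^3_{-2,2}(2.2303,1.6217,5.5916) = e^{-i·-2·2.2303}·d^3_{-2,2}(1.6217)·e^{-i·2·5.5916}. Compute d first:
c=cos(1.6217/2)=0.688883, s=sin(1.6217/2)=0.724873; N=√[1·120·120·1]=120.000000
k∈{4,5} keeps every argument non-negative
  k=4: (−1)^0·120.0000/(24)·0.6889^2·0.7249^4 = +0.655101
  k=5: (−1)^1·120.0000/(120)·0.6889^0·0.7249^6 = -0.145068
d^3_{-2,2}(1.6217) = +0.655101 -0.145068 = +0.510033
Phases: e^{-i·(-2)·2.2303}=-0.249137-0.968468i, e^{-i·(2)·5.5916}=+0.186527+0.982450i ⇒ D=+0.461580-0.216973i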